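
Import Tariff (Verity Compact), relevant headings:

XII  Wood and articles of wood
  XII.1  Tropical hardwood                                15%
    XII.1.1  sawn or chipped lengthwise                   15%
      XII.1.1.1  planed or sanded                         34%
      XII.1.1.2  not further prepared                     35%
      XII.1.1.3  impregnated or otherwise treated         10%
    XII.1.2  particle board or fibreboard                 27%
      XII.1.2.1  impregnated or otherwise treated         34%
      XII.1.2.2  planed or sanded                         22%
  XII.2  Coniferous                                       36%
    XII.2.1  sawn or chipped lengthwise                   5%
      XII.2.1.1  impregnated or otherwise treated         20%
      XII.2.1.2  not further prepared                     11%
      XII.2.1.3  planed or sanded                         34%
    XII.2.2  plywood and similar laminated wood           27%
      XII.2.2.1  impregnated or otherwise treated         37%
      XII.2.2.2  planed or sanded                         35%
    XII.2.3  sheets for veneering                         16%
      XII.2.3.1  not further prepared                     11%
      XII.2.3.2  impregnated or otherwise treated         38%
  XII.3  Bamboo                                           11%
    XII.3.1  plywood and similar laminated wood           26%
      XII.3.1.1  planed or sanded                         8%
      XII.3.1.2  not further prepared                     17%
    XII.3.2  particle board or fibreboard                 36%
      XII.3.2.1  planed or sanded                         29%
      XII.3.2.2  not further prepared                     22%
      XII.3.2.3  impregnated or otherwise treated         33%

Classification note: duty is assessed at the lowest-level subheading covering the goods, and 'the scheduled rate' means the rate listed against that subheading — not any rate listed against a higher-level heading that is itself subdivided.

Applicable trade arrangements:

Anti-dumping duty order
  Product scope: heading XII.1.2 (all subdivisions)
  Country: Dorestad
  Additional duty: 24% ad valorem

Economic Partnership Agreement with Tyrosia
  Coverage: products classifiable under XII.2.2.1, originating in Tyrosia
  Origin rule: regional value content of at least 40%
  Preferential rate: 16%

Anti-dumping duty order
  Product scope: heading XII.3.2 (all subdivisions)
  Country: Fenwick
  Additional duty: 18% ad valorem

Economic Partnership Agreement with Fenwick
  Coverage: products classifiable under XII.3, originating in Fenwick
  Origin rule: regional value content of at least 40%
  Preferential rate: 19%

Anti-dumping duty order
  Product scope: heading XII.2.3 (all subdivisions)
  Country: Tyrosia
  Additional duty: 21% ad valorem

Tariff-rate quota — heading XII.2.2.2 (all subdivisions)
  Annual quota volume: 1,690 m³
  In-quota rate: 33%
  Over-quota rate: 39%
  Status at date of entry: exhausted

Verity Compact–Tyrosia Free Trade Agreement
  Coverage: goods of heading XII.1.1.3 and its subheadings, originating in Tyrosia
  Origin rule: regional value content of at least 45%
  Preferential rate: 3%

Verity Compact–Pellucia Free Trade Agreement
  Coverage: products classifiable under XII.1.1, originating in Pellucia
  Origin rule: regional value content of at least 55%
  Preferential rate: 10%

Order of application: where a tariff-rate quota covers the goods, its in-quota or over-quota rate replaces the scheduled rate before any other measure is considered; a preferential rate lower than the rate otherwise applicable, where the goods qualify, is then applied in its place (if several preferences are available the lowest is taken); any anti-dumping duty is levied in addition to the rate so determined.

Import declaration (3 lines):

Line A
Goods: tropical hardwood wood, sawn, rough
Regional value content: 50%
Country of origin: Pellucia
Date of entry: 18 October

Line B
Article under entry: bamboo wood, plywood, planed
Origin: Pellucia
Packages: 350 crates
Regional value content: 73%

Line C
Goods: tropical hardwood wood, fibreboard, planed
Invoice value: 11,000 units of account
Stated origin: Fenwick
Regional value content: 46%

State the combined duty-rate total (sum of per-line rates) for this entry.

65%

Line A: tropical hardwood → XII.1; sawn → XII.1.1; rough → XII.1.1.2. Scheduled 35%. Pellucia agreement on XII.1.1: RVC < 55%. → 35%.
Line B: bamboo → XII.3; plywood → XII.3.1; planed → XII.3.1.1. Scheduled 8%. Pellucia agreement on XII.1.1: XII.3.1.1 not covered. → 8%.
Line C: tropical hardwood → XII.1; fibreboard → XII.1.2; planed → XII.1.2.2. Scheduled 22%. Fenwick agreement on XII.3: XII.1.2.2 not covered. → 22%.
Sum: 35% + 8% + 22% = 65%.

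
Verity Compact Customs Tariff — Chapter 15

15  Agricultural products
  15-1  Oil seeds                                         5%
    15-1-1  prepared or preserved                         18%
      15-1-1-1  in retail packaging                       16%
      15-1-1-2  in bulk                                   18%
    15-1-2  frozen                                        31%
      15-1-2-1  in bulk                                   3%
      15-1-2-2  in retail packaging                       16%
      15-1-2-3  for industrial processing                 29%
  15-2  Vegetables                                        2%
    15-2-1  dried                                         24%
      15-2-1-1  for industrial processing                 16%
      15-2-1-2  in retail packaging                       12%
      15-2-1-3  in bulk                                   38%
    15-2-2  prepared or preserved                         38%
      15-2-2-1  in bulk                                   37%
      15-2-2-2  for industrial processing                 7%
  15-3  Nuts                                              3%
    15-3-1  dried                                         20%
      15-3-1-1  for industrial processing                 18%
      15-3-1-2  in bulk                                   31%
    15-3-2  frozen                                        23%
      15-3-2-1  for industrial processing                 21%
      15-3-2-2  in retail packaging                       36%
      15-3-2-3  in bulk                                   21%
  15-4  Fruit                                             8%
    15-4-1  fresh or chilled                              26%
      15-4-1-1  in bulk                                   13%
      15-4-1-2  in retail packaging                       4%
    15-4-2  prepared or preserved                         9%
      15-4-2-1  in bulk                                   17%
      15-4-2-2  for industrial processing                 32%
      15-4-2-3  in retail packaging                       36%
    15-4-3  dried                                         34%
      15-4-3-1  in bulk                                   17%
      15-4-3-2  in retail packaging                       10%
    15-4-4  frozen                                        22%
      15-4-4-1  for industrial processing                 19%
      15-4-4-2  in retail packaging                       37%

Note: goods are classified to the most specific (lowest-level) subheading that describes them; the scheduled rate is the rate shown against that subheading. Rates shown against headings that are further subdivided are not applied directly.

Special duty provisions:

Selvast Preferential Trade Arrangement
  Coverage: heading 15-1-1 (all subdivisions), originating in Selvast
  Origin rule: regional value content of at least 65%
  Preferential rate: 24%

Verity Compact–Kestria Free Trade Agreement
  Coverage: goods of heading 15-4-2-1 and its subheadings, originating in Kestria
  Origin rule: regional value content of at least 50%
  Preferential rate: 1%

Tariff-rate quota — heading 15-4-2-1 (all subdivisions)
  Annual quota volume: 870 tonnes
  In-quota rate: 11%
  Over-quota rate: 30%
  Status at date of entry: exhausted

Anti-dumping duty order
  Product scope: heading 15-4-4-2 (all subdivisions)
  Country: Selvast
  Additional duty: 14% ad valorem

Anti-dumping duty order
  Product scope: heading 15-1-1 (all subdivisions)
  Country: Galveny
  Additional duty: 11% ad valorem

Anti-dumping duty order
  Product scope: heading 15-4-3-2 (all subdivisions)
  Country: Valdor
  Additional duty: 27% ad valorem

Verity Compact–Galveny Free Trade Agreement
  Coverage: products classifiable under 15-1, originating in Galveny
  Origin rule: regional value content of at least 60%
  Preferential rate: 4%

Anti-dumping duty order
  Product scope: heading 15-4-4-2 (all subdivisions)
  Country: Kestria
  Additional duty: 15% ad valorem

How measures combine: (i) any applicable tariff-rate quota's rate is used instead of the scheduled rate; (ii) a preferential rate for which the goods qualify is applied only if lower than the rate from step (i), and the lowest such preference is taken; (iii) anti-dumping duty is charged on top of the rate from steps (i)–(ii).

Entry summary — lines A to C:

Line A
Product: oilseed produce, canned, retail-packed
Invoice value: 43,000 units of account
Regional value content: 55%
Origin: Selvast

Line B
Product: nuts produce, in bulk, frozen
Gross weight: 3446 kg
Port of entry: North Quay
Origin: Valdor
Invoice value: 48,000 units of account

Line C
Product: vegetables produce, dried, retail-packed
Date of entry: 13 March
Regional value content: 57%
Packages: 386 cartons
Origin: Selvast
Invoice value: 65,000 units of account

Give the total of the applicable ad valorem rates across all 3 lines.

49%

Line A: oilseed → 15-1; canned → 15-1-1; retail-packed → 15-1-1-1. Scheduled 16%. Selvast agreement on 15-1-1: RVC < 65%. → 16%.
Line B: nuts → 15-3; frozen → 15-3-2; in bulk → 15-3-2-3. Scheduled 21%. No special measure applies. → 21%.
Line C: vegetables → 15-2; dried → 15-2-1; retail-packed → 15-2-1-2. Scheduled 12%. Selvast agreement on 15-1-1: 15-2-1-2 not covered. → 12%.
Sum: 16% + 21% + 12% = 49%.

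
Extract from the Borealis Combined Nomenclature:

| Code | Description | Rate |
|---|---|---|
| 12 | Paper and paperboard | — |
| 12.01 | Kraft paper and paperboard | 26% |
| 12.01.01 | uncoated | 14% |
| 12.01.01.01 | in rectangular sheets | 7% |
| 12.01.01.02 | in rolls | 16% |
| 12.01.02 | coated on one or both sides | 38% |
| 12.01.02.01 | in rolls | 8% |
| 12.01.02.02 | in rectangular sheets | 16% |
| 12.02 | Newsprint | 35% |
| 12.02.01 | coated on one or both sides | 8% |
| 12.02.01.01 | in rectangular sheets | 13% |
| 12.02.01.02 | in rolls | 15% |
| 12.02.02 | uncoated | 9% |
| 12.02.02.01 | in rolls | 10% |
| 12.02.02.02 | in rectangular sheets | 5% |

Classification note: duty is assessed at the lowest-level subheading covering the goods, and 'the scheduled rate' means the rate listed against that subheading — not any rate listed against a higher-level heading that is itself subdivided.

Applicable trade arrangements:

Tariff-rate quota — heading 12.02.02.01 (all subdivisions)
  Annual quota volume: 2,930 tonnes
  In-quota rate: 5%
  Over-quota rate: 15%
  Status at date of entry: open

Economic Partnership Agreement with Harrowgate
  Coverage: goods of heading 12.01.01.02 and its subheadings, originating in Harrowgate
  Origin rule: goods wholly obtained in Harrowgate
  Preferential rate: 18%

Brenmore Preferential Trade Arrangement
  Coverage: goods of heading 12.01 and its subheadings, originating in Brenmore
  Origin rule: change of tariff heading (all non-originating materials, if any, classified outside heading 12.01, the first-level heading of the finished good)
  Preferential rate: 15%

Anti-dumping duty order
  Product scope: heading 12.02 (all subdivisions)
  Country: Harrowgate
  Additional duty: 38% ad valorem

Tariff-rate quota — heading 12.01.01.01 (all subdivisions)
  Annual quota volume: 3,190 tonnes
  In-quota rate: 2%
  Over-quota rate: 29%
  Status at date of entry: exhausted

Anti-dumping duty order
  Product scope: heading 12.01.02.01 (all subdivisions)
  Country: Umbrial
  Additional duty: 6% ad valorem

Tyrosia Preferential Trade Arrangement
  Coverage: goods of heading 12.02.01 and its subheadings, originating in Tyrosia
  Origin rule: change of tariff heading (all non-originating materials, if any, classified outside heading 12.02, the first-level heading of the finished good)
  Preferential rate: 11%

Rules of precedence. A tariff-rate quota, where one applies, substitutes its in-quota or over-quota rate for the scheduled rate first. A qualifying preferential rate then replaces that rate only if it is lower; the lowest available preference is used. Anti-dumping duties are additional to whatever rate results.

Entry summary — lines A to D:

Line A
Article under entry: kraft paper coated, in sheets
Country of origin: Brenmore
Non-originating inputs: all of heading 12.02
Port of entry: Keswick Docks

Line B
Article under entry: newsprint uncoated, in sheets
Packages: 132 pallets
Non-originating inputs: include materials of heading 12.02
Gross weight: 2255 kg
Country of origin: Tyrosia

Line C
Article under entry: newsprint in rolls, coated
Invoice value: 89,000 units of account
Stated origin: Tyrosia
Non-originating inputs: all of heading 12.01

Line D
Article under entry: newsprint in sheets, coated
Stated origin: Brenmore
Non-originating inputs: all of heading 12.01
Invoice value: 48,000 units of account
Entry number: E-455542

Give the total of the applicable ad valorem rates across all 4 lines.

Line A: kraft paper → 12.01; coated → 12.01.02; in sheets → 12.01.02.02. Scheduled 16%. Brenmore agreement on 12.01: CTH met → 15% available; preferential 15%. → 15%.
Line B: newsprint → 12.02; uncoated → 12.02.02; in sheets → 12.02.02.02. Scheduled 5%. Tyrosia agreement on 12.02.01: 12.02.02.02 not covered. → 5%.
Line C: newsprint → 12.02; coated → 12.02.01; in rolls → 12.02.01.02. Scheduled 15%. Tyrosia agreement on 12.02.01: CTH met → 11% available; preferential 11%. → 11%.
Line D: newsprint → 12.02; coated → 12.02.01; in sheets → 12.02.01.01. Scheduled 13%. Brenmore agreement on 12.01: 12.02.01.01 not covered. → 13%.
Sum: 15% + 5% + 11% + 13% = 44%.

44%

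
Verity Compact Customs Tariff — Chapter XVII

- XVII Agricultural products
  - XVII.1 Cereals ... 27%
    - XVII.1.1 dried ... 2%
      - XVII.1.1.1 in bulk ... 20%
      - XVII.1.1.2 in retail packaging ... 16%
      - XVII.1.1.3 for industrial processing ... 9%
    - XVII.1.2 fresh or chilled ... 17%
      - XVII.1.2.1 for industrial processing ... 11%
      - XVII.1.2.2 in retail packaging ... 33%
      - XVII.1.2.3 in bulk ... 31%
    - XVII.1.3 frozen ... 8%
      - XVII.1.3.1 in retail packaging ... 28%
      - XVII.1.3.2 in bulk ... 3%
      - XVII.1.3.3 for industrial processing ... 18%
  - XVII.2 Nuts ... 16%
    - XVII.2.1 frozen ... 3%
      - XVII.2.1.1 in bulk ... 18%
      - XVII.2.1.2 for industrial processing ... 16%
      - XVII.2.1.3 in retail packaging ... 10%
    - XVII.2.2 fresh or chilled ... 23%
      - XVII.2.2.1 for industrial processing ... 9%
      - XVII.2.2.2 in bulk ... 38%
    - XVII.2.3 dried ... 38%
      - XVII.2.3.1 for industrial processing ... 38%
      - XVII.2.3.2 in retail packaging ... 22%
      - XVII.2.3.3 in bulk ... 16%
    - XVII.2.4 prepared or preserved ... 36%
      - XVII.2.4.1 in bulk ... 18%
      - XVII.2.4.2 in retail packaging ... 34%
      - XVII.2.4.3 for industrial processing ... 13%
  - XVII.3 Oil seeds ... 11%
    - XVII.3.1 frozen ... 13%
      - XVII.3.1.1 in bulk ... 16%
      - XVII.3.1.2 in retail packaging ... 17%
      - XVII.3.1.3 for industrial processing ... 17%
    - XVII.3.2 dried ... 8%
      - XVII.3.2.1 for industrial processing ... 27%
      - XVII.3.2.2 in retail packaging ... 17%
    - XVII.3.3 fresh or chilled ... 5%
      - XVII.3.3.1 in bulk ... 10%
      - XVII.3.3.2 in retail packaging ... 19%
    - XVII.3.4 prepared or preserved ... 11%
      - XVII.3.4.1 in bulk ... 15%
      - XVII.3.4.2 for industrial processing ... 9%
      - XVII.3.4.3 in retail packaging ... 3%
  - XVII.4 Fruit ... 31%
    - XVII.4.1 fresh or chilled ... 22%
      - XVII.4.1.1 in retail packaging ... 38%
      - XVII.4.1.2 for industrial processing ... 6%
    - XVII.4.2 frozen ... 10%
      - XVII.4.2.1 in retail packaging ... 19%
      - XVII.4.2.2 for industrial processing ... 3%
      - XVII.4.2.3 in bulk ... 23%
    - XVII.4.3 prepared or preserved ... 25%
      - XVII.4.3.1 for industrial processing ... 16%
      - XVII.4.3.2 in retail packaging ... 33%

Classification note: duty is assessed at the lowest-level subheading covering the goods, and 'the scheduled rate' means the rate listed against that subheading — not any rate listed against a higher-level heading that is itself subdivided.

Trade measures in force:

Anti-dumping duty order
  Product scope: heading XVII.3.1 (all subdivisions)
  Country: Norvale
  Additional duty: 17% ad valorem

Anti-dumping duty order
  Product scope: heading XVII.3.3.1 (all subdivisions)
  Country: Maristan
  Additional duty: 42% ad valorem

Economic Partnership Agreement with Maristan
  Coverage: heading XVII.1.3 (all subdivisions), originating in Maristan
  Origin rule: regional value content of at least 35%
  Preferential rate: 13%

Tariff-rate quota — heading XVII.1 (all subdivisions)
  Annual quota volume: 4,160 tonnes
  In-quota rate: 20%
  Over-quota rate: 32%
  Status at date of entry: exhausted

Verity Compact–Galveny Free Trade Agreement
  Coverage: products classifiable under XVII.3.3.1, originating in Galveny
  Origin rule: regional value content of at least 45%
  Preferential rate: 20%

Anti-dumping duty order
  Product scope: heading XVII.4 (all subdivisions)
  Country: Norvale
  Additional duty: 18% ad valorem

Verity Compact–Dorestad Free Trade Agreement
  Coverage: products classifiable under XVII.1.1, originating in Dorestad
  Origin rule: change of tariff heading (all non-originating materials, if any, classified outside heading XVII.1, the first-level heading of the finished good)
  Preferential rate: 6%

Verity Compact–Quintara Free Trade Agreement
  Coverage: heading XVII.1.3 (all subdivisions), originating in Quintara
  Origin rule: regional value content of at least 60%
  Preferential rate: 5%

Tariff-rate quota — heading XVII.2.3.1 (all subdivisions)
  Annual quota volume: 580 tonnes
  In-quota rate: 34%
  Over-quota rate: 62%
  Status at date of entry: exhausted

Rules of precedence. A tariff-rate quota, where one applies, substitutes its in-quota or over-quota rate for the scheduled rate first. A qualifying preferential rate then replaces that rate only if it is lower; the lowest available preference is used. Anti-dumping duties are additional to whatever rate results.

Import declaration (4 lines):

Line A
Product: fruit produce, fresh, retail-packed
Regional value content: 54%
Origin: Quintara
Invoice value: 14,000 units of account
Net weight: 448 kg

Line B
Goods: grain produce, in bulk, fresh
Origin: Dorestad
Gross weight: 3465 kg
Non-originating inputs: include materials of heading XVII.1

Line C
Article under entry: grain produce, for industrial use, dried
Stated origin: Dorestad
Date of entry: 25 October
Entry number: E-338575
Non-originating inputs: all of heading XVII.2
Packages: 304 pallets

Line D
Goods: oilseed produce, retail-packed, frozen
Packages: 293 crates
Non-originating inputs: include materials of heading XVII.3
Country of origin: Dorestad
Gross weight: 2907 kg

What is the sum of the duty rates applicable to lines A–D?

Line A: fruit → XVII.4; fresh → XVII.4.1; retail-packed → XVII.4.1.1. Scheduled 38%. Quintara agreement on XVII.1.3: XVII.4.1.1 not covered. → 38%.
Line B: grain → XVII.1; fresh → XVII.1.2; in bulk → XVII.1.2.3. Scheduled 31%. quota on XVII.1 exhausted → over-quota 32%; Dorestad agreement on XVII.1.1: XVII.1.2.3 not covered. → 32%.
Line C: grain → XVII.1; dried → XVII.1.1; for industrial use → XVII.1.1.3. Scheduled 9%. quota on XVII.1 exhausted → over-quota 32%; Dorestad agreement on XVII.1.1: CTH met → 6% available; preferential 6%. → 6%.
Line D: oilseed → XVII.3; frozen → XVII.3.1; retail-packed → XVII.3.1.2. Scheduled 17%. Dorestad agreement on XVII.1.1: XVII.3.1.2 not covered. → 17%.
Sum: 38% + 32% + 6% + 17% = 93%.

93%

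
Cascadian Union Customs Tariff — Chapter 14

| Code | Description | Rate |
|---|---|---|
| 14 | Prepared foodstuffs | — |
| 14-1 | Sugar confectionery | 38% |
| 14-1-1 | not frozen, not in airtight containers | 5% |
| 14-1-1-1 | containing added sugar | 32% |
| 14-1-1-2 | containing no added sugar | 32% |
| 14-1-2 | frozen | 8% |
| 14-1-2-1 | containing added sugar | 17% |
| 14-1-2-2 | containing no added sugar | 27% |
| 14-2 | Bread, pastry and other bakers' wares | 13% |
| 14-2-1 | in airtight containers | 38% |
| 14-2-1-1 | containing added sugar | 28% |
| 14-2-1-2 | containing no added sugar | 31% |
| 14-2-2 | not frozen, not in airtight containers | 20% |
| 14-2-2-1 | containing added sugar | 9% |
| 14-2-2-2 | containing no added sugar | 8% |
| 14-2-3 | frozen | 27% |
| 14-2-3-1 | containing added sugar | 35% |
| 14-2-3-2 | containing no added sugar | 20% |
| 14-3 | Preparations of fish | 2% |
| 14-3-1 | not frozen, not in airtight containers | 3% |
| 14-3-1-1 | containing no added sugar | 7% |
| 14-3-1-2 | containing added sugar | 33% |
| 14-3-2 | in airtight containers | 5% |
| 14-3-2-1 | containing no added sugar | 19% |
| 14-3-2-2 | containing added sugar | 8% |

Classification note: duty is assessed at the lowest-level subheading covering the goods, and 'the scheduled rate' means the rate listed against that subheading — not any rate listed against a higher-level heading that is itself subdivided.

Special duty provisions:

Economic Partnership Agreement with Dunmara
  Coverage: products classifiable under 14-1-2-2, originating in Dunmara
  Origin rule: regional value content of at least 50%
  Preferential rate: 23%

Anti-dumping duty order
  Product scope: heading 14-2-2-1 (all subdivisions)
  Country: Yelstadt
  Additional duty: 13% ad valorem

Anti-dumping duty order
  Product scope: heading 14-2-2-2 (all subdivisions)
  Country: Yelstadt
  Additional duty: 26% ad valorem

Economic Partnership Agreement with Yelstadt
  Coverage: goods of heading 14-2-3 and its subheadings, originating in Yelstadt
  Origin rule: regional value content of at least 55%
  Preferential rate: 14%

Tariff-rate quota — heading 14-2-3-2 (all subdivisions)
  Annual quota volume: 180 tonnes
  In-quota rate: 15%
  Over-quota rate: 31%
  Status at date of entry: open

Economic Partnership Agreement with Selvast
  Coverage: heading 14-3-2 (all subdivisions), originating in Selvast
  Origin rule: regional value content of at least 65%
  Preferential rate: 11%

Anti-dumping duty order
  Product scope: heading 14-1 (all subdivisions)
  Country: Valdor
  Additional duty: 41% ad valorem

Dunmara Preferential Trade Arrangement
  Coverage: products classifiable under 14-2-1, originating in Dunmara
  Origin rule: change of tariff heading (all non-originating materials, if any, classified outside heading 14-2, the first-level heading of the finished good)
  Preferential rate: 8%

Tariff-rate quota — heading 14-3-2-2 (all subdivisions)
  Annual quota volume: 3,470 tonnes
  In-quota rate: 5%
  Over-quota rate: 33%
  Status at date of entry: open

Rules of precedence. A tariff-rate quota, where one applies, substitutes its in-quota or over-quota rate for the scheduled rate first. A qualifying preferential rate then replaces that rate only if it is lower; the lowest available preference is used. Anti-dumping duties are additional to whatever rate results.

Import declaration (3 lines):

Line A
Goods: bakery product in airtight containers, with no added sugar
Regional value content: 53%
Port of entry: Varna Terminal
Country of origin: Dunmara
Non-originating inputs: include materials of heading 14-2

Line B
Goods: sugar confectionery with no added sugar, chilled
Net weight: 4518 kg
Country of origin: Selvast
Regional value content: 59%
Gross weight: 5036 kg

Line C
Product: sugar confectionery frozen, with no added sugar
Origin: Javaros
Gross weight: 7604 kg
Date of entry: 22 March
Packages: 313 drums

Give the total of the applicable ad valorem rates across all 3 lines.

90%

Line A: bakery product → 14-2; in airtight containers → 14-2-1; with no added sugar → 14-2-1-2. Scheduled 31%. Dunmara agreement on 14-1-2-2: 14-2-1-2 not covered; Dunmara agreement on 14-2-1: CTH not met. → 31%.
Line B: sugar confectionery → 14-1; chilled → 14-1-1; with no added sugar → 14-1-1-2. Scheduled 32%. Selvast agreement on 14-3-2: 14-1-1-2 not covered. → 32%.
Line C: sugar confectionery → 14-1; frozen → 14-1-2; with no added sugar → 14-1-2-2. Scheduled 27%. No special measure applies. → 27%.
Sum: 31% + 32% + 27% = 90%.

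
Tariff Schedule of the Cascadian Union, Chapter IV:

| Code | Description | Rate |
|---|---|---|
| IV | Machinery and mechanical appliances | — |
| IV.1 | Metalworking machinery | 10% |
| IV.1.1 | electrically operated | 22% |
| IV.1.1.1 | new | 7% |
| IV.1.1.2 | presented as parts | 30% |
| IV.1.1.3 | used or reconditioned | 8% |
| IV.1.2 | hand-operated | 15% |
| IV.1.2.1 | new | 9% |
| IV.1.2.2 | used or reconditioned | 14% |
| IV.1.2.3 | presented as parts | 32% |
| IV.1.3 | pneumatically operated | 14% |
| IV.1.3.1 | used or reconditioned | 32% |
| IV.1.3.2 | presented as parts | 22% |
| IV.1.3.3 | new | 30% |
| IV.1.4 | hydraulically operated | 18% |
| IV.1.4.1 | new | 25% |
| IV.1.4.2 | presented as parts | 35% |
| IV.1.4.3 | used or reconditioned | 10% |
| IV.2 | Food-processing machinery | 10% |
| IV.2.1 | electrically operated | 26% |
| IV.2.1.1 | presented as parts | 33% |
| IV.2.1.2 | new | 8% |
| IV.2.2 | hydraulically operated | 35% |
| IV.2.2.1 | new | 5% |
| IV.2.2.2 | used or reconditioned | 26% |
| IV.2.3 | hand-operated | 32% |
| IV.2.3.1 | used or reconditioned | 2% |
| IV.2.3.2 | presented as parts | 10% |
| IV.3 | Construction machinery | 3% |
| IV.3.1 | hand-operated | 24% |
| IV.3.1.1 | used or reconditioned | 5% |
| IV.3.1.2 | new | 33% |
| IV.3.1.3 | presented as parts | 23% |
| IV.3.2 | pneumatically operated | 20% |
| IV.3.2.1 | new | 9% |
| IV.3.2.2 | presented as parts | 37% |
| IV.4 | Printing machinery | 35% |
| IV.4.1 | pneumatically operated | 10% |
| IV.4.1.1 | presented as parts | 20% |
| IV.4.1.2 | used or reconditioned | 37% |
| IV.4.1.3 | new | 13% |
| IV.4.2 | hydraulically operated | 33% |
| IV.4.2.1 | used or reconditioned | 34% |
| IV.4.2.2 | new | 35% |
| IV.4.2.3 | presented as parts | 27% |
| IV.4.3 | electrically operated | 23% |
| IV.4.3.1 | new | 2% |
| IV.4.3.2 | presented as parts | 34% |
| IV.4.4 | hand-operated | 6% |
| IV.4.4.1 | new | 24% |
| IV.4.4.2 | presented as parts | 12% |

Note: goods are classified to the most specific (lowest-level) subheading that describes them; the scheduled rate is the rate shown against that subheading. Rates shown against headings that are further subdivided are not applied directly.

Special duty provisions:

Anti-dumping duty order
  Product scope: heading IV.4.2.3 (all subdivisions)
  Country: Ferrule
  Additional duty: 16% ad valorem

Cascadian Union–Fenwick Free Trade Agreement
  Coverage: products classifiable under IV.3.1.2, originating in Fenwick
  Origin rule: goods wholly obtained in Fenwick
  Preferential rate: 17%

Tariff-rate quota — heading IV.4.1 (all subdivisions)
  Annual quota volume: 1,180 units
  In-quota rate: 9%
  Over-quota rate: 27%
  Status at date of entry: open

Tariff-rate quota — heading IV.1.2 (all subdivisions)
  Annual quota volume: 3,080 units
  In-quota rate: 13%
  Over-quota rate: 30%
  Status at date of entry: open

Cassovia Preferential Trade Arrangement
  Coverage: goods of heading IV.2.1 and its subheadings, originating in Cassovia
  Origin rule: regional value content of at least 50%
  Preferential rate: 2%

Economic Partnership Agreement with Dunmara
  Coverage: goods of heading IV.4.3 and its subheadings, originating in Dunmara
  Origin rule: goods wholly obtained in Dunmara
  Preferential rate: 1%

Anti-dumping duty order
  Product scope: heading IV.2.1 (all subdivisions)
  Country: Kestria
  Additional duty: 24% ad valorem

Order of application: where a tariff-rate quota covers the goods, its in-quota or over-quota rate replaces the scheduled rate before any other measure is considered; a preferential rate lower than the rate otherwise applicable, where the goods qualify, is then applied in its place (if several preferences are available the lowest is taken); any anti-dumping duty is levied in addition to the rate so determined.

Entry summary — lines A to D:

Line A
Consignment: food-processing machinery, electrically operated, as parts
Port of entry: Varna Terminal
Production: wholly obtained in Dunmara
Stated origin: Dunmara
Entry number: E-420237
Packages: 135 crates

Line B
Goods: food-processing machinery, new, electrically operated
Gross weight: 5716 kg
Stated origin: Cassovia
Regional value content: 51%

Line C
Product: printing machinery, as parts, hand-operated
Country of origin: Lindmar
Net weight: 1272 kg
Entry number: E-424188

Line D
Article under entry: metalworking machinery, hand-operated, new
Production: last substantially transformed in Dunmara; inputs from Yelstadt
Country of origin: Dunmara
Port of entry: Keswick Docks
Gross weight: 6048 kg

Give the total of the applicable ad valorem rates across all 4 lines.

Line A: food-processing → IV.2; electrically operated → IV.2.1; as parts → IV.2.1.1. Scheduled 33%. Dunmara agreement on IV.4.3: IV.2.1.1 not covered. → 33%.
Line B: food-processing → IV.2; electrically operated → IV.2.1; new → IV.2.1.2. Scheduled 8%. Cassovia agreement on IV.2.1: RVC ≥ 50% → 2% available; preferential 2%. → 2%.
Line C: printing → IV.4; hand-operated → IV.4.4; as parts → IV.4.4.2. Scheduled 12%. No special measure applies. → 12%.
Line D: metalworking → IV.1; hand-operated → IV.1.2; new → IV.1.2.1. Scheduled 9%. quota on IV.1.2 open → in-quota 13%; Dunmara agreement on IV.4.3: IV.1.2.1 not covered. → 13%.
Sum: 33% + 2% + 12% + 13% = 60%.

60%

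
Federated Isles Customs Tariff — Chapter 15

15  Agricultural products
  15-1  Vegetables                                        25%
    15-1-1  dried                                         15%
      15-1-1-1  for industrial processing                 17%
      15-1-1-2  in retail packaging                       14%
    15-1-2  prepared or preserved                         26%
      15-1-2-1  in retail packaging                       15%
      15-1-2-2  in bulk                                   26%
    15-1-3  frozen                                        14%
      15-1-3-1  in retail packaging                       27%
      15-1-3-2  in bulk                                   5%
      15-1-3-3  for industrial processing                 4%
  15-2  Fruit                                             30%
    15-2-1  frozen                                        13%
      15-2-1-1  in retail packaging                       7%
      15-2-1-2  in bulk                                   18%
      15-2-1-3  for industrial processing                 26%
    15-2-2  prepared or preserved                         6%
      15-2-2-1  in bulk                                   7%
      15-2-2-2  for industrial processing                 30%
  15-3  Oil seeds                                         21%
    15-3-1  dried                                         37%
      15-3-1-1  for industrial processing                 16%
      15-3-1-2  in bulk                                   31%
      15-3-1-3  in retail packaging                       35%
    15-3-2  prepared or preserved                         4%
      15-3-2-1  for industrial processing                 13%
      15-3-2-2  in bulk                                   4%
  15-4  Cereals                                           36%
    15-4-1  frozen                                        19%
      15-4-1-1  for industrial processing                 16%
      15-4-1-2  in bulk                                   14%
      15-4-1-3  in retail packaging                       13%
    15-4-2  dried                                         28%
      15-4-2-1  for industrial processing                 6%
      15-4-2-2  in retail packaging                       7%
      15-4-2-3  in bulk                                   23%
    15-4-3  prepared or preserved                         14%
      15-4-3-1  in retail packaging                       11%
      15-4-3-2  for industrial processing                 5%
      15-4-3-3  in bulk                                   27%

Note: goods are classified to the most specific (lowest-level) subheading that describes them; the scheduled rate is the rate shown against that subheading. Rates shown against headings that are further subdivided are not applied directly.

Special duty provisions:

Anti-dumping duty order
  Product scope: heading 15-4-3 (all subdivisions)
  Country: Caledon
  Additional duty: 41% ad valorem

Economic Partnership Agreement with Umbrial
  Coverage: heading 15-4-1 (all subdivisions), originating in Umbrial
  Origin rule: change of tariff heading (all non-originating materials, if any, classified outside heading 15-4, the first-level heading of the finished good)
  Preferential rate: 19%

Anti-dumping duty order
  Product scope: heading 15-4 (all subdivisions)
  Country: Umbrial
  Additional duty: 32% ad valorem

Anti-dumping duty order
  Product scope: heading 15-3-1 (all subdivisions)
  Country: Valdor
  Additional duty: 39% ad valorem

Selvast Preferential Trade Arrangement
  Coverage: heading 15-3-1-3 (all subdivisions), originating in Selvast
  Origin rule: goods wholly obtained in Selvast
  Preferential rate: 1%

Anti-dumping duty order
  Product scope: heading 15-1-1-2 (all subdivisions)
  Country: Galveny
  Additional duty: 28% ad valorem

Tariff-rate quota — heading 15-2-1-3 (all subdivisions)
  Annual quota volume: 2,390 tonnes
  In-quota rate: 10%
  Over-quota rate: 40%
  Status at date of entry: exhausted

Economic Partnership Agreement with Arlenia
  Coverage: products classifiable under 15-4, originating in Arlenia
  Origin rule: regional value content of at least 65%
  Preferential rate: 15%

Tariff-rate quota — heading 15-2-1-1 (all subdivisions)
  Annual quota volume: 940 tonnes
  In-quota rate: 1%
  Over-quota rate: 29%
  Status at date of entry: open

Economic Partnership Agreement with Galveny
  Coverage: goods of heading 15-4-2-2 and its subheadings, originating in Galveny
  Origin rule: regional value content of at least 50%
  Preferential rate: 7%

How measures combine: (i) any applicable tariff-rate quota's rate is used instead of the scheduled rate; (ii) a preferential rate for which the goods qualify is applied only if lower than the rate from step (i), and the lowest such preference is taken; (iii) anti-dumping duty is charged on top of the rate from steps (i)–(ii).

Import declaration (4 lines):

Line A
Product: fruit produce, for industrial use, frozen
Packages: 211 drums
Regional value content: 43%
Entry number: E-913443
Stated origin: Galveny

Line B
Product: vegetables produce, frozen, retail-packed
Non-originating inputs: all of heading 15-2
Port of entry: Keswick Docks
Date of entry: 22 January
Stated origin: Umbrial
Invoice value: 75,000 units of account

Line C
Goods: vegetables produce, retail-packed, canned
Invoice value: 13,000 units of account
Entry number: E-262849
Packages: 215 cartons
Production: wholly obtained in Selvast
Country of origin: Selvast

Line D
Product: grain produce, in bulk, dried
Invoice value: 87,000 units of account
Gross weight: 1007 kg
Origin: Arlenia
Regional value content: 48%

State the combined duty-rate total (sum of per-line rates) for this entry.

105%

Line A: fruit → 15-2; frozen → 15-2-1; for industrial use → 15-2-1-3. Scheduled 26%. quota on 15-2-1-3 exhausted → over-quota 40%; Galveny agreement on 15-4-2-2: 15-2-1-3 not covered. → 40%.
Line B: vegetables → 15-1; frozen → 15-1-3; retail-packed → 15-1-3-1. Scheduled 27%. Umbrial agreement on 15-4-1: 15-1-3-1 not covered. → 27%.
Line C: vegetables → 15-1; canned → 15-1-2; retail-packed → 15-1-2-1. Scheduled 15%. Selvast agreement on 15-3-1-3: 15-1-2-1 not covered. → 15%.
Line D: grain → 15-4; dried → 15-4-2; in bulk → 15-4-2-3. Scheduled 23%. Arlenia agreement on 15-4: RVC < 65%. → 23%.
Sum: 40% + 27% + 15% + 23% = 105%.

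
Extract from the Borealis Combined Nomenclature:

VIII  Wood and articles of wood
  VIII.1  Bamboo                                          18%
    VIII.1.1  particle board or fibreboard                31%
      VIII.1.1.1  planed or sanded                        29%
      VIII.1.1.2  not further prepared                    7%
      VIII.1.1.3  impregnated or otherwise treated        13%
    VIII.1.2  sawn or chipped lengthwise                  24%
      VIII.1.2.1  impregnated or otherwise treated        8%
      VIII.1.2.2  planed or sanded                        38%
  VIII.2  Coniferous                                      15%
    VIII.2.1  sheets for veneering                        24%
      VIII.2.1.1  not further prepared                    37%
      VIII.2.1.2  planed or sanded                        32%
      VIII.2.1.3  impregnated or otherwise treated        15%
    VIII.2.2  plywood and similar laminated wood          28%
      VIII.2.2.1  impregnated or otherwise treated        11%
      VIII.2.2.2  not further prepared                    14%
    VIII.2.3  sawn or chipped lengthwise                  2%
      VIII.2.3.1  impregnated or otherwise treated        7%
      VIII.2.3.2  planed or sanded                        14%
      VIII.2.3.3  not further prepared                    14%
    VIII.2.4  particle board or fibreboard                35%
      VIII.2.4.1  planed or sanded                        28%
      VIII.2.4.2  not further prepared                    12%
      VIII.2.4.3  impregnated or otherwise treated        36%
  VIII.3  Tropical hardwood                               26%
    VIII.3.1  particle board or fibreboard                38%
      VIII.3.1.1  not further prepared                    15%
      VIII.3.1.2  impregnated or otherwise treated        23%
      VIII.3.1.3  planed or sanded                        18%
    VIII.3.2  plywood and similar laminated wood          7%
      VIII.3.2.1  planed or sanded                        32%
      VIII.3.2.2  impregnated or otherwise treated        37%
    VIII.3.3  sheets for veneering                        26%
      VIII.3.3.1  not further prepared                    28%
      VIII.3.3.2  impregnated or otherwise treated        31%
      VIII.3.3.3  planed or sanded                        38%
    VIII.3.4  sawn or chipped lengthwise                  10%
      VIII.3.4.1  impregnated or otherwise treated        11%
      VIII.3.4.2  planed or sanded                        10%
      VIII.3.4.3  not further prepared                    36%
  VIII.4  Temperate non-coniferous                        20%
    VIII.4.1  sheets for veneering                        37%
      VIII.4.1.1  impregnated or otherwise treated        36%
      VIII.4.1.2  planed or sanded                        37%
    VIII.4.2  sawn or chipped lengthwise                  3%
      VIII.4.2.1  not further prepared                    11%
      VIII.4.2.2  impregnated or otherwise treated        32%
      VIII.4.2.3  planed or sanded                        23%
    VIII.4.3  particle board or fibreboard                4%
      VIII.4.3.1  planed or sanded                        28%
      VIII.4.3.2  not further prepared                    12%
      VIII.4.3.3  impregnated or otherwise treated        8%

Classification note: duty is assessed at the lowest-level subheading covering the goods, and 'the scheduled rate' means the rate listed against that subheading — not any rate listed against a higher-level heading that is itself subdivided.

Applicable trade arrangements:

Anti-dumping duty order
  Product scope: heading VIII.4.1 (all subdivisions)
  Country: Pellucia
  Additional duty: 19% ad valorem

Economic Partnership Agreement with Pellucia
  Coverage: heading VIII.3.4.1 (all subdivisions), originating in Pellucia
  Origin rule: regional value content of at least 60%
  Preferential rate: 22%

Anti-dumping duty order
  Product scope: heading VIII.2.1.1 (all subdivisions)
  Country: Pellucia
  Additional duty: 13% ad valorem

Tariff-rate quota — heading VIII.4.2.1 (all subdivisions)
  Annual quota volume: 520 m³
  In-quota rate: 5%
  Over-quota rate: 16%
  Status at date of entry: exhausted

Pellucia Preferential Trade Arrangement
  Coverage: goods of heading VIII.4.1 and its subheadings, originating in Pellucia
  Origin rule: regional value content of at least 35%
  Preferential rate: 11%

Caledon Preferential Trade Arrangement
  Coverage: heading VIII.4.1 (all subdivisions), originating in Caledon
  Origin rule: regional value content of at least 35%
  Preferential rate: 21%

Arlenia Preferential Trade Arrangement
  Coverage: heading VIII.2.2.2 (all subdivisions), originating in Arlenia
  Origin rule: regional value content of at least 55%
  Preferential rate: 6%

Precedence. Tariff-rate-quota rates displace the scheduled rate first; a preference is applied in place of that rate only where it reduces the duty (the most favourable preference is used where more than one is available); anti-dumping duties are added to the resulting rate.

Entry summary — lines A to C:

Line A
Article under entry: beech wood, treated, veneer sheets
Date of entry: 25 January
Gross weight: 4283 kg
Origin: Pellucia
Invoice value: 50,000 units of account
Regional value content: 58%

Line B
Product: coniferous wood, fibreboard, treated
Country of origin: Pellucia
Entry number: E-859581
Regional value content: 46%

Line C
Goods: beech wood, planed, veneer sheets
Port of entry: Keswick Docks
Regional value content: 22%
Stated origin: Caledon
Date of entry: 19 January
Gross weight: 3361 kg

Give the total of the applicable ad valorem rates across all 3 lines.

Line A: beech → VIII.4; veneer sheets → VIII.4.1; treated → VIII.4.1.1. Scheduled 36%. Pellucia agreement on VIII.3.4.1: VIII.4.1.1 not covered; Pellucia agreement on VIII.4.1: RVC ≥ 35% → 11% available; preferential 11%; anti-dumping (Pellucia, VIII.4.1): +19%; total 11% + 19% = 30%. → 30%.
Line B: coniferous → VIII.2; fibreboard → VIII.2.4; treated → VIII.2.4.3. Scheduled 36%. Pellucia agreement on VIII.3.4.1: VIII.2.4.3 not covered; Pellucia agreement on VIII.4.1: VIII.2.4.3 not covered. → 36%.
Line C: beech → VIII.4; veneer sheets → VIII.4.1; planed → VIII.4.1.2. Scheduled 37%. Caledon agreement on VIII.4.1: RVC < 35%. → 37%.
Sum: 30% + 36% + 37% = 103%.

103%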